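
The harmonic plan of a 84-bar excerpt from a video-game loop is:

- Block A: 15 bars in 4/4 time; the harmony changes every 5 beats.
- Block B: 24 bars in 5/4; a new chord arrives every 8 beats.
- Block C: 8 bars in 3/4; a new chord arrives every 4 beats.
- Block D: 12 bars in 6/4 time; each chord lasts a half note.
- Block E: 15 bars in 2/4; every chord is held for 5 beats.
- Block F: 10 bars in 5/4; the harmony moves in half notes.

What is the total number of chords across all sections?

A: 15 bars × 4 beats = 60 beats; 5 beats/chord → 12 chords.
B: 24 bars × 5 beats = 120 beats; 8 beats/chord → 15 chords.
C: 8 bars × 3 beats = 24 beats; 4 beats/chord → 6 chords.
D: 12 bars × 6 beats = 72 beats; 2 beats/chord → 36 chords.
E: 15 bars × 2 beats = 30 beats; 5 beats/chord → 6 chords.
F: 10 bars × 5 beats = 50 beats; 2 beats/chord → 25 chords.
Total: 12 + 15 + 6 + 36 + 6 + 25 = 100.

100 chords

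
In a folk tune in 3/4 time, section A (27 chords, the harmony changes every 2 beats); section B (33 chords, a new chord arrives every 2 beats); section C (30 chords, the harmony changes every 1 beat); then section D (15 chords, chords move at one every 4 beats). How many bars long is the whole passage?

A: 27 × 2 = 54 beats = 18 bars.
B: 33 × 2 = 66 beats = 22 bars.
C: 30 × 1 = 30 beats = 10 bars.
D: 15 × 4 = 60 beats = 20 bars.
Total: 18 + 22 + 10 + 20 = 70 bars.

70 bars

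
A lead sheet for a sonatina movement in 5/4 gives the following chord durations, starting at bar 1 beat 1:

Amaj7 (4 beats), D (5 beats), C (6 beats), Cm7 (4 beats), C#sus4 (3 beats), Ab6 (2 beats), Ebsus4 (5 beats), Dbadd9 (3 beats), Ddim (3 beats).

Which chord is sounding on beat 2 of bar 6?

Beat 2 of bar 6 is beat (6−1)×5 + 2 = 27 overall.
Running totals: Amaj7 ends at 4, D ends at 9, C ends at 15, Cm7 ends at 19, C#sus4 ends at 22, Ab6 ends at 24, Ebsus4 ends at 29.
Beat 27 falls within Ebsus4.

Ebsus4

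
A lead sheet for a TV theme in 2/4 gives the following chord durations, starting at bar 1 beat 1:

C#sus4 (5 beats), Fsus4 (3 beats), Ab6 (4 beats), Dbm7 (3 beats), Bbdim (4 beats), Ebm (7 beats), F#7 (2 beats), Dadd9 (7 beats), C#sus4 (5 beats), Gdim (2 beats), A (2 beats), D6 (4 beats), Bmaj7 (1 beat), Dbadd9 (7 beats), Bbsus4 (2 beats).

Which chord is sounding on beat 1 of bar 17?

Dadd9

Beat 1 of bar 17 is beat (17−1)×2 + 1 = 33 overall.
Running totals: C#sus4 ends at 5, Fsus4 ends at 8, Ab6 ends at 12, Dbm7 ends at 15, Bbdim ends at 19, Ebm ends at 26, F#7 ends at 28, Dadd9 ends at 35.
Beat 33 falls within Dadd9.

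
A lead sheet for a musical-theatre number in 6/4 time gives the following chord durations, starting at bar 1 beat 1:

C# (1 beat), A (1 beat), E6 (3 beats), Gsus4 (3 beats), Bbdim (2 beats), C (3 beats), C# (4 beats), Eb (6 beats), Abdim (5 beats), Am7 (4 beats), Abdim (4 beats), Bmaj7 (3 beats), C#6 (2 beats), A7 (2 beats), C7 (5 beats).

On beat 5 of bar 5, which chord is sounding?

Beat 5 of bar 5 is beat (5−1)×6 + 5 = 29 overall.
Running totals: C# ends at 1, A ends at 2, E6 ends at 5, Gsus4 ends at 8, Bbdim ends at 10, C ends at 13, C# ends at 17, Eb ends at 23, Abdim ends at 28, Am7 ends at 32.
Beat 29 falls within Am7.

Am7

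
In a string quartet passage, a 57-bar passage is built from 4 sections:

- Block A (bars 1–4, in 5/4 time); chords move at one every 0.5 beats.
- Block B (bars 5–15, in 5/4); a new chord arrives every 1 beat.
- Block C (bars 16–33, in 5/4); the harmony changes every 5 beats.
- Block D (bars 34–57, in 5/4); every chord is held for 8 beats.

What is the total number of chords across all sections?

128 chords

A has 20 beats and chords last 0.5 each, so 40 chords.
B has 55 beats and chords last 1 each, so 55 chords.
C has 90 beats and chords last 5 each, so 18 chords.
D has 120 beats and chords last 8 each, so 15 chords.
Total: 40 + 55 + 18 + 15 = 128.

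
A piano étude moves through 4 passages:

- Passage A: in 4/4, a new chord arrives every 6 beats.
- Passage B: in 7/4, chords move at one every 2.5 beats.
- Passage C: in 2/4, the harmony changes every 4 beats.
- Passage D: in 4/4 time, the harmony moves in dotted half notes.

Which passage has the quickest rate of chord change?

A: 4 beats/bar ÷ 6 beats/chord = 2/3 chords/bar.
B: 7 beats/bar ÷ 2.5 beats/chord = 2.8 chords/bar.
C: 2 beats/bar ÷ 4 beats/chord = 0.5 chords/bar.
D: 4 beats/bar ÷ 3 beats/chord = 4/3 chords/bar.
Fastest is B at 2.8 chords/bar.

Passage B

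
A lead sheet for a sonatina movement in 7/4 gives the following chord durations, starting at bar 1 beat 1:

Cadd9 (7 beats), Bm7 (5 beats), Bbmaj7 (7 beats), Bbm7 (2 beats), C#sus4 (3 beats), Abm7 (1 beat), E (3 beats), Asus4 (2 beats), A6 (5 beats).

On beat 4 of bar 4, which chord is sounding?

Beat 4 of bar 4 is beat (4−1)×7 + 4 = 25 overall.
Running totals: Cadd9 ends at 7, Bm7 ends at 12, Bbmaj7 ends at 19, Bbm7 ends at 21, C#sus4 ends at 24, Abm7 ends at 25.
Beat 25 falls within Abm7.

Abm7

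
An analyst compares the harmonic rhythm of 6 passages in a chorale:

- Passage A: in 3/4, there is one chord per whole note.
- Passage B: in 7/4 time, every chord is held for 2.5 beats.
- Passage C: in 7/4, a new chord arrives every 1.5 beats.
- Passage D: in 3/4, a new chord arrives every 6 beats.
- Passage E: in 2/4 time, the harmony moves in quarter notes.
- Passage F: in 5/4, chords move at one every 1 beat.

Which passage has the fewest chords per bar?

A: 3 beats/bar ÷ 4 beats/chord = 0.75 chords/bar.
B: 7 beats/bar ÷ 2.5 beats/chord = 2.8 chords/bar.
C: 7 beats/bar ÷ 1.5 beats/chord = 14/3 chords/bar.
D: 3 beats/bar ÷ 6 beats/chord = 0.5 chords/bar.
E: 2 beats/bar ÷ 1 beat/chord = 2 chords/bar.
F: 5 beats/bar ÷ 1 beat/chord = 5 chords/bar.
Slowest is D at 0.5 chords/bar.

Passage D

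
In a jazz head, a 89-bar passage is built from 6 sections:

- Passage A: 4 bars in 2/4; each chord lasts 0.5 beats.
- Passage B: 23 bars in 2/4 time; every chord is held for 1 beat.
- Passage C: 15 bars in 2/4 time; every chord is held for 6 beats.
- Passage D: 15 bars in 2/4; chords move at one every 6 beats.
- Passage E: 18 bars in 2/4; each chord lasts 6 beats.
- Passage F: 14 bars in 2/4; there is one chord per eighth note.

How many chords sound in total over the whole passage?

A has 8 beats and chords last 0.5 each, so 16 chords.
B has 46 beats and chords last 1 each, so 46 chords.
C has 30 beats and chords last 6 each, so 5 chords.
D has 30 beats and chords last 6 each, so 5 chords.
E has 36 beats and chords last 6 each, so 6 chords.
F has 28 beats and chords last 0.5 each, so 56 chords.
Total: 16 + 46 + 5 + 5 + 6 + 56 = 134.

134 chords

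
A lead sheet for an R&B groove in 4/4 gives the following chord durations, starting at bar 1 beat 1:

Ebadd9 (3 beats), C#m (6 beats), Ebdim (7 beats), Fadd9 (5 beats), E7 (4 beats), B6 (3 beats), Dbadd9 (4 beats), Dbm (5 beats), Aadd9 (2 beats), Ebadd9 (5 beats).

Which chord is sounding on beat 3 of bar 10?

Aadd9

Beat 3 of bar 10 is beat (10−1)×4 + 3 = 39 overall.
Running totals: Ebadd9 ends at 3, C#m ends at 9, Ebdim ends at 16, Fadd9 ends at 21, E7 ends at 25, B6 ends at 28, Dbadd9 ends at 32, Dbm ends at 37, Aadd9 ends at 39.
Beat 39 falls within Aadd9.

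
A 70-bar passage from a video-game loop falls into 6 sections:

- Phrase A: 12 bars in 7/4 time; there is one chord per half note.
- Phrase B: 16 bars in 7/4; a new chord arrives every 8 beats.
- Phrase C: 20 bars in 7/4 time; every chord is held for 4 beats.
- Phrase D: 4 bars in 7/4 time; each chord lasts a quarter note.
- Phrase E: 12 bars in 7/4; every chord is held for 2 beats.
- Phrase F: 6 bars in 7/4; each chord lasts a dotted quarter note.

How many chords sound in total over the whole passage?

189 chords

A: 12 bars × 7 beats = 84 beats; 2 beats/chord → 42 chords.
B: 16 bars × 7 beats = 112 beats; 8 beats/chord → 14 chords.
C: 20 bars × 7 beats = 140 beats; 4 beats/chord → 35 chords.
D: 4 bars × 7 beats = 28 beats; 1 beat/chord → 28 chords.
E: 12 bars × 7 beats = 84 beats; 2 beats/chord → 42 chords.
F: 6 bars × 7 beats = 42 beats; 1.5 beats/chord → 28 chords.
Total: 42 + 14 + 35 + 28 + 42 + 28 = 189.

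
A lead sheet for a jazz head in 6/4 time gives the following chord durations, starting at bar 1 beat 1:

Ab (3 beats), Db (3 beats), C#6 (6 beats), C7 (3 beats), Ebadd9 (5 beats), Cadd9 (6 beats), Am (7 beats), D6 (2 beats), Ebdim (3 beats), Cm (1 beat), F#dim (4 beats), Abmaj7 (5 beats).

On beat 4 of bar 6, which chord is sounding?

D6

Beat 4 of bar 6 is beat (6−1)×6 + 4 = 34 overall.
Running totals: Ab ends at 3, Db ends at 6, C#6 ends at 12, C7 ends at 15, Ebadd9 ends at 20, Cadd9 ends at 26, Am ends at 33, D6 ends at 35.
Beat 34 falls within D6.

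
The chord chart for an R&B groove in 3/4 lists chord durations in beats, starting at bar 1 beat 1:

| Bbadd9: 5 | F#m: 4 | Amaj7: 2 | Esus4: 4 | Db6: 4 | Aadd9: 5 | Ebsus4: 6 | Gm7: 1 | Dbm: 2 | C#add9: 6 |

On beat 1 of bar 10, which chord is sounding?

Ebsus4

Beat 1 of bar 10 is beat (10−1)×3 + 1 = 28 overall.
Running totals: Bbadd9 ends at 5, F#m ends at 9, Amaj7 ends at 11, Esus4 ends at 15, Db6 ends at 19, Aadd9 ends at 24, Ebsus4 ends at 30.
Beat 28 falls within Ebsus4.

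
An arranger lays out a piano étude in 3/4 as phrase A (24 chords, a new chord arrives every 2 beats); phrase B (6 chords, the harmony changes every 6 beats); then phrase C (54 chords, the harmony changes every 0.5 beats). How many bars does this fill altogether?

37 bars

A: 24 × 2 = 48 beats = 16 bars.
B: 6 × 6 = 36 beats = 12 bars.
C: 54 × 0.5 = 27 beats = 9 bars.
Total: 16 + 12 + 9 = 37 bars.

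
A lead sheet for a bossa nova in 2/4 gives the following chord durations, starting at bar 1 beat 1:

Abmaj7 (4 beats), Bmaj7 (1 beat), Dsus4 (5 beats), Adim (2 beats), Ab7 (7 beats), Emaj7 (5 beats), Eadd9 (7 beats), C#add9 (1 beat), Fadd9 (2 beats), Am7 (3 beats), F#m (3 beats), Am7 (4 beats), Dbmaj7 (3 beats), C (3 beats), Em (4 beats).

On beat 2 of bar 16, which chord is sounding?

Beat 2 of bar 16 is beat (16−1)×2 + 2 = 32 overall.
Running totals: Abmaj7 ends at 4, Bmaj7 ends at 5, Dsus4 ends at 10, Adim ends at 12, Ab7 ends at 19, Emaj7 ends at 24, Eadd9 ends at 31, C#add9 ends at 32.
Beat 32 falls within C#add9.

C#add9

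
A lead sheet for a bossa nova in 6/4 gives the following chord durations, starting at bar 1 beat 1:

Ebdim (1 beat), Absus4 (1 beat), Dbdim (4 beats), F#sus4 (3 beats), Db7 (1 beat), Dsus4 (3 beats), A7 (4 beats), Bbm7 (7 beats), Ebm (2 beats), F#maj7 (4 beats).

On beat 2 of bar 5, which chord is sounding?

Ebm

Beat 2 of bar 5 is beat (5−1)×6 + 2 = 26 overall.
Running totals: Ebdim ends at 1, Absus4 ends at 2, Dbdim ends at 6, F#sus4 ends at 9, Db7 ends at 10, Dsus4 ends at 13, A7 ends at 17, Bbm7 ends at 24, Ebm ends at 26.
Beat 26 falls within Ebm.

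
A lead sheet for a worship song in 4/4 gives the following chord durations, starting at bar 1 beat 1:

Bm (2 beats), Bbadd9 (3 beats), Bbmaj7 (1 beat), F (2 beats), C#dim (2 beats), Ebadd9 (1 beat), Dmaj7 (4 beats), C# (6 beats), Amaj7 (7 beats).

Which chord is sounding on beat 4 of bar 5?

Beat 4 of bar 5 is beat (5−1)×4 + 4 = 20 overall.
Running totals: Bm ends at 2, Bbadd9 ends at 5, Bbmaj7 ends at 6, F ends at 8, C#dim ends at 10, Ebadd9 ends at 11, Dmaj7 ends at 15, C# ends at 21.
Beat 20 falls within C#.

C#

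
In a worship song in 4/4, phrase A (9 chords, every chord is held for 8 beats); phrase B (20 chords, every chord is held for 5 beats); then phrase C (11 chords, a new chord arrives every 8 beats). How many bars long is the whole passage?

A: 9 × 8 = 72 beats = 18 bars.
B: 20 × 5 = 100 beats = 25 bars.
C: 11 × 8 = 88 beats = 22 bars.
Total: 18 + 25 + 22 = 65 bars.

65 bars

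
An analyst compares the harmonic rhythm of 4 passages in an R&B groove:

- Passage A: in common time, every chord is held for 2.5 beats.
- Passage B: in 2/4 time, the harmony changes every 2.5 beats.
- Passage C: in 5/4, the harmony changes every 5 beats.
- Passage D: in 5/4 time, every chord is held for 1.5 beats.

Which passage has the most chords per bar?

A: 4 beats/bar ÷ 2.5 beats/chord = 1.6 chords/bar.
B: 2 beats/bar ÷ 2.5 beats/chord = 0.8 chords/bar.
C: 5 beats/bar ÷ 5 beats/chord = 1 chord/bar.
D: 5 beats/bar ÷ 1.5 beats/chord = 10/3 chords/bar.
Fastest is D at 10/3 chords/bar.

Passage D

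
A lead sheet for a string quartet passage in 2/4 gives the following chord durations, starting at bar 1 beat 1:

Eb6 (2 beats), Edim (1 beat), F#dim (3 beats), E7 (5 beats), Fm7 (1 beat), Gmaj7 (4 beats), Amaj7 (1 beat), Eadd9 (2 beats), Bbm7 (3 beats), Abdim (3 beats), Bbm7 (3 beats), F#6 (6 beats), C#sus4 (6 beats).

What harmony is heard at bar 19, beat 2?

Beat 2 of bar 19 is beat (19−1)×2 + 2 = 38 overall.
Running totals: Eb6 ends at 2, Edim ends at 3, F#dim ends at 6, E7 ends at 11, Fm7 ends at 12, Gmaj7 ends at 16, Amaj7 ends at 17, Eadd9 ends at 19, Bbm7 ends at 22, Abdim ends at 25, Bbm7 ends at 28, F#6 ends at 34, C#sus4 ends at 40.
Beat 38 falls within C#sus4.

C#sus4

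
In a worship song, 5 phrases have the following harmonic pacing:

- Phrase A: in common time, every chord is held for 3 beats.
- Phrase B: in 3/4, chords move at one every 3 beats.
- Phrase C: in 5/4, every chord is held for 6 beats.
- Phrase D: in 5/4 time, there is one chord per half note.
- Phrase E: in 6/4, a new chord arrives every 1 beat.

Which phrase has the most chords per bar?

Phrase E

A: each chord is 3 beats in 4/4, so 4/3 per bar.
B: each chord is 3 beats in 3/4, so 1 per bar.
C: each chord is 6 beats in 5/4, so 5/6 per bar.
D: each chord is 2 beats in 5/4, so 2.5 per bar.
E: each chord is 1 beat in 6/4, so 6 per bar.
Fastest is E at 6 chords/bar.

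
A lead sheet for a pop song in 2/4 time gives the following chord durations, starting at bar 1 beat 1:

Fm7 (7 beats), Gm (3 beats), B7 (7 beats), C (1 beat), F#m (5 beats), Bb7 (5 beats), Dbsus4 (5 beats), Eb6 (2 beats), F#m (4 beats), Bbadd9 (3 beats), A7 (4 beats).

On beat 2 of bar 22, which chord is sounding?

Beat 2 of bar 22 is beat (22−1)×2 + 2 = 44 overall.
Running totals: Fm7 ends at 7, Gm ends at 10, B7 ends at 17, C ends at 18, F#m ends at 23, Bb7 ends at 28, Dbsus4 ends at 33, Eb6 ends at 35, F#m ends at 39, Bbadd9 ends at 42, A7 ends at 46.
Beat 44 falls within A7.

A7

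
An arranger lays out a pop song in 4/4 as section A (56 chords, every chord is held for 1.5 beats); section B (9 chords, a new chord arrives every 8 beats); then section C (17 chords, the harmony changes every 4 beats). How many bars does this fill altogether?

56 bars

A: 56 × 1.5 = 84 beats = 21 bars.
B: 9 × 8 = 72 beats = 18 bars.
C: 17 × 4 = 68 beats = 17 bars.
Total: 21 + 18 + 17 = 56 bars.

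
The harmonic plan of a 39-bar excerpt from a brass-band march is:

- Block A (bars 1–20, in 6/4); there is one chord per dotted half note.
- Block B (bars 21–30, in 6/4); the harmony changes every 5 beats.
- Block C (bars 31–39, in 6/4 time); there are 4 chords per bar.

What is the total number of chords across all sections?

88 chords

A has 120 beats and chords last 3 each, so 40 chords.
B has 60 beats and chords last 5 each, so 12 chords.
C has 54 beats and chords last 1.5 each, so 36 chords.
Total: 40 + 12 + 36 = 88.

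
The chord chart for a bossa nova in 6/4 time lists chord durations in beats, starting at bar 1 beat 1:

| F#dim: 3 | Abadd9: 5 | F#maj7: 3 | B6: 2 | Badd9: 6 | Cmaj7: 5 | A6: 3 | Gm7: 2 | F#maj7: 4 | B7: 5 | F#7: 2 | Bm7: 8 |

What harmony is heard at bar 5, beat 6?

Beat 6 of bar 5 is beat (5−1)×6 + 6 = 30 overall.
Running totals: F#dim ends at 3, Abadd9 ends at 8, F#maj7 ends at 11, B6 ends at 13, Badd9 ends at 19, Cmaj7 ends at 24, A6 ends at 27, Gm7 ends at 29, F#maj7 ends at 33.
Beat 30 falls within F#maj7.

F#maj7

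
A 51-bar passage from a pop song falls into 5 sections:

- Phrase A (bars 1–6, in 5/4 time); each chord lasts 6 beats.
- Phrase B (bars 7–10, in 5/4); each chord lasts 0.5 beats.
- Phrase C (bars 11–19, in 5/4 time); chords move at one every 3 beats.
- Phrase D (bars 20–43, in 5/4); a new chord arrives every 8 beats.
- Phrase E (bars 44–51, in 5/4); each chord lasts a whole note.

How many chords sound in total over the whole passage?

85 chords

A has 30 beats and chords last 6 each, so 5 chords.
B has 20 beats and chords last 0.5 each, so 40 chords.
C has 45 beats and chords last 3 each, so 15 chords.
D has 120 beats and chords last 8 each, so 15 chords.
E has 40 beats and chords last 4 each, so 10 chords.
Total: 5 + 40 + 15 + 15 + 10 = 85.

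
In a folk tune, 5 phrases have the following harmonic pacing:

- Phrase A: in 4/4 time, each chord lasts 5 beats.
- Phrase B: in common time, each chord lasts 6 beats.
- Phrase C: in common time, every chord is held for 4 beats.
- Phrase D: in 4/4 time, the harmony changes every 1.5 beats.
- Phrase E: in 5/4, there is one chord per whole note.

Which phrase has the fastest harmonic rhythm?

Phrase D

A: 4 beats/bar ÷ 5 beats/chord = 0.8 chords/bar.
B: 4 beats/bar ÷ 6 beats/chord = 2/3 chords/bar.
C: 4 beats/bar ÷ 4 beats/chord = 1 chord/bar.
D: 4 beats/bar ÷ 1.5 beats/chord = 8/3 chords/bar.
E: 5 beats/bar ÷ 4 beats/chord = 1.25 chords/bar.
Fastest is D at 8/3 chords/bar.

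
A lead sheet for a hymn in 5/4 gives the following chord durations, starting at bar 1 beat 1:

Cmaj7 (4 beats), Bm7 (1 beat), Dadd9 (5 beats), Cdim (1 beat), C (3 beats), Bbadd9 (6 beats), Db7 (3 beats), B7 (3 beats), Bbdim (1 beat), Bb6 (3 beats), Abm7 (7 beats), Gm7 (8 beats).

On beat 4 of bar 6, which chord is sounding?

Beat 4 of bar 6 is beat (6−1)×5 + 4 = 29 overall.
Running totals: Cmaj7 ends at 4, Bm7 ends at 5, Dadd9 ends at 10, Cdim ends at 11, C ends at 14, Bbadd9 ends at 20, Db7 ends at 23, B7 ends at 26, Bbdim ends at 27, Bb6 ends at 30.
Beat 29 falls within Bb6.

Bb6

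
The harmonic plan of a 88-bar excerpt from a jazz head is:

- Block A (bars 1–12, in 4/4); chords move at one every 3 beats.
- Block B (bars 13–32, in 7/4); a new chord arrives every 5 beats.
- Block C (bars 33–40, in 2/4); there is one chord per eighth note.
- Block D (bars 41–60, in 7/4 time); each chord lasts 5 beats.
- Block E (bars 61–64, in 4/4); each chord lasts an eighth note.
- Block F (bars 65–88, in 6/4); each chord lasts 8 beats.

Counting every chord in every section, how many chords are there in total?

A: 12 bars × 4 beats = 48 beats; 3 beats/chord → 16 chords.
B: 20 bars × 7 beats = 140 beats; 5 beats/chord → 28 chords.
C: 8 bars × 2 beats = 16 beats; 0.5 beats/chord → 32 chords.
D: 20 bars × 7 beats = 140 beats; 5 beats/chord → 28 chords.
E: 4 bars × 4 beats = 16 beats; 0.5 beats/chord → 32 chords.
F: 24 bars × 6 beats = 144 beats; 8 beats/chord → 18 chords.
Total: 16 + 28 + 32 + 28 + 32 + 18 = 154.

154 chords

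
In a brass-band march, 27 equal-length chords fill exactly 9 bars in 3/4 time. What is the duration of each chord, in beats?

9 bars × 3 beats/bar = 27 beats total.
27 beats ÷ 27 chords = 1 beats per chord.
(That is a quarter note.)

1 beat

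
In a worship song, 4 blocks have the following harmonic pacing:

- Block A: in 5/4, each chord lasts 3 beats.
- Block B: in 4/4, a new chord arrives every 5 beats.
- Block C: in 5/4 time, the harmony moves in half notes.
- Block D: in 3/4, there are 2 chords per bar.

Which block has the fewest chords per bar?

Block B

A: each chord is 3 beats in 5/4, so 5/3 per bar.
B: each chord is 5 beats in 4/4, so 0.8 per bar.
C: each chord is 2 beats in 5/4, so 2.5 per bar.
D: each chord is 1.5 beats in 3/4, so 2 per bar.
Slowest is B at 0.8 chords/bar.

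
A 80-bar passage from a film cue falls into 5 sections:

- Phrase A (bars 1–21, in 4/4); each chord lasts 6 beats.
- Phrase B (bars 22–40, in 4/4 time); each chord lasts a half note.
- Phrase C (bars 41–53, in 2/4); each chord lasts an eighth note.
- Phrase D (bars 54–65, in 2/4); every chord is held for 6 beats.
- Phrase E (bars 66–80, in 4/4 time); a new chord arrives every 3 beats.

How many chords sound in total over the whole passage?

128 chords

A has 84 beats and chords last 6 each, so 14 chords.
B has 76 beats and chords last 2 each, so 38 chords.
C has 26 beats and chords last 0.5 each, so 52 chords.
D has 24 beats and chords last 6 each, so 4 chords.
E has 60 beats and chords last 3 each, so 20 chords.
Total: 14 + 38 + 52 + 4 + 20 = 128.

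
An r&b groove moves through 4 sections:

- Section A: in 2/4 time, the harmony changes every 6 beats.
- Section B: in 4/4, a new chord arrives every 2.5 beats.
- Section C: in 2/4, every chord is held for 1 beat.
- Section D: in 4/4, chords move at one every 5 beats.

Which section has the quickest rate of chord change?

A: 2 beats/bar ÷ 6 beats/chord = 1/3 chords/bar.
B: 4 beats/bar ÷ 2.5 beats/chord = 1.6 chords/bar.
C: 2 beats/bar ÷ 1 beat/chord = 2 chords/bar.
D: 4 beats/bar ÷ 5 beats/chord = 0.8 chords/bar.
Fastest is C at 2 chords/bar.

Section C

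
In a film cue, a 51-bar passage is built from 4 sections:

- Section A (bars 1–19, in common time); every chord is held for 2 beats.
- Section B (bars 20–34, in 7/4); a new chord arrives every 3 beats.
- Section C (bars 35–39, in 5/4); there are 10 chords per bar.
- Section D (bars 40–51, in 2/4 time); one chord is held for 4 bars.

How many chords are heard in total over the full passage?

A has 76 beats and chords last 2 each, so 38 chords.
B has 105 beats and chords last 3 each, so 35 chords.
C has 25 beats and chords last 0.5 each, so 50 chords.
D has 24 beats and chords last 8 each, so 3 chords.
Total: 38 + 35 + 50 + 3 = 126.

126 chords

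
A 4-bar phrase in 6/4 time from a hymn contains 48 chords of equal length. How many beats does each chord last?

4 bars × 6 beats/bar = 24 beats total.
24 beats ÷ 48 chords = 0.5 beats per chord.
(That is an eighth note.)

0.5 beats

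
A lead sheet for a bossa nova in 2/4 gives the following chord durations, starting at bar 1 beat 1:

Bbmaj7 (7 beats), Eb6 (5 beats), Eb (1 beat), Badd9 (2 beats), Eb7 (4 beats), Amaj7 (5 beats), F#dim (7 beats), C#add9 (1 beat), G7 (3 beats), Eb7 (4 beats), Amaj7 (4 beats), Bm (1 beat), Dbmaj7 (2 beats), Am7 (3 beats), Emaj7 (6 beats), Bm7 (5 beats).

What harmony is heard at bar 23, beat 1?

Dbmaj7

Beat 1 of bar 23 is beat (23−1)×2 + 1 = 45 overall.
Running totals: Bbmaj7 ends at 7, Eb6 ends at 12, Eb ends at 13, Badd9 ends at 15, Eb7 ends at 19, Amaj7 ends at 24, F#dim ends at 31, C#add9 ends at 32, G7 ends at 35, Eb7 ends at 39, Amaj7 ends at 43, Bm ends at 44, Dbmaj7 ends at 46.
Beat 45 falls within Dbmaj7.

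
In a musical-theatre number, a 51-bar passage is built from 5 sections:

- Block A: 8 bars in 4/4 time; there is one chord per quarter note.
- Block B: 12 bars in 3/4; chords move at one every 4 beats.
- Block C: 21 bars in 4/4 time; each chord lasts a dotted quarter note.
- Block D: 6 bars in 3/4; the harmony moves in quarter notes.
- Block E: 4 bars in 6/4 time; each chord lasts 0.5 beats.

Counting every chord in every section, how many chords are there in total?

A: 8·4 = 32 beats, 32/1 = 32 chords.
B: 12·3 = 36 beats, 36/4 = 9 chords.
C: 21·4 = 84 beats, 84/1.5 = 56 chords.
D: 6·3 = 18 beats, 18/1 = 18 chords.
E: 4·6 = 24 beats, 24/0.5 = 48 chords.
Total: 32 + 9 + 56 + 18 + 48 = 163.

163 chords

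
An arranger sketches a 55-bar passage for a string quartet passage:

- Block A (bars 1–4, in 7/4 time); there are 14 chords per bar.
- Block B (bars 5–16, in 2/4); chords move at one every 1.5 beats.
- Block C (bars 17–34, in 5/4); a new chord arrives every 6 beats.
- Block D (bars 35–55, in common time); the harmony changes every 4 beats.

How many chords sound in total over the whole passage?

108 chords

A has 28 beats and chords last 0.5 each, so 56 chords.
B has 24 beats and chords last 1.5 each, so 16 chords.
C has 90 beats and chords last 6 each, so 15 chords.
D has 84 beats and chords last 4 each, so 21 chords.
Total: 56 + 16 + 15 + 21 = 108.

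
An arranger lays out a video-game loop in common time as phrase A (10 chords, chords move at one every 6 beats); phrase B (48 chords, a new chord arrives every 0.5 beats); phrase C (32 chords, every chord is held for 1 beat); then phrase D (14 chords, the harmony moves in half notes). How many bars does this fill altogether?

A: 10 × 6 = 60 beats = 15 bars.
B: 48 × 0.5 = 24 beats = 6 bars.
C: 32 × 1 = 32 beats = 8 bars.
D: 14 × 2 = 28 beats = 7 bars.
Total: 15 + 6 + 8 + 7 = 36 bars.

36 bars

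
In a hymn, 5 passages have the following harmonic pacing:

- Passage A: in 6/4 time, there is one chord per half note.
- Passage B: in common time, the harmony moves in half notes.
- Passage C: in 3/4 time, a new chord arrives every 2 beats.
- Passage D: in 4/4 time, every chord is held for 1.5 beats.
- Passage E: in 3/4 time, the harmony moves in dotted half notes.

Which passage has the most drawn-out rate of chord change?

Passage E

A: each chord is 2 beats in 6/4, so 3 per bar.
B: each chord is 2 beats in 4/4, so 2 per bar.
C: each chord is 2 beats in 3/4, so 1.5 per bar.
D: each chord is 1.5 beats in 4/4, so 8/3 per bar.
E: each chord is 3 beats in 3/4, so 1 per bar.
Slowest is E at 1 chords/bar.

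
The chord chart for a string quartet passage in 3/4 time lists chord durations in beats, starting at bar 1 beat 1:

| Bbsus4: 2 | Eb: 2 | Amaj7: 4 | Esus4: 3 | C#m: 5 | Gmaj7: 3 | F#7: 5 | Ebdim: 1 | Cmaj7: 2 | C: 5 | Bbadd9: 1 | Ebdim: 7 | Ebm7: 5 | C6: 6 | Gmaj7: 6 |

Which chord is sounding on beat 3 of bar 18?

Beat 3 of bar 18 is beat (18−1)×3 + 3 = 54 overall.
Running totals: Bbsus4 ends at 2, Eb ends at 4, Amaj7 ends at 8, Esus4 ends at 11, C#m ends at 16, Gmaj7 ends at 19, F#7 ends at 24, Ebdim ends at 25, Cmaj7 ends at 27, C ends at 32, Bbadd9 ends at 33, Ebdim ends at 40, Ebm7 ends at 45, C6 ends at 51, Gmaj7 ends at 57.
Beat 54 falls within Gmaj7.

Gmaj7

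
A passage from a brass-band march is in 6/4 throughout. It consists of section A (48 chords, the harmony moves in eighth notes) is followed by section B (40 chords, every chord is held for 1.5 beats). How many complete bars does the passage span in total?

14 bars

A: 48 × 0.5 = 24 beats = 4 bars.
B: 40 × 1.5 = 60 beats = 10 bars.
Total: 4 + 10 = 14 bars.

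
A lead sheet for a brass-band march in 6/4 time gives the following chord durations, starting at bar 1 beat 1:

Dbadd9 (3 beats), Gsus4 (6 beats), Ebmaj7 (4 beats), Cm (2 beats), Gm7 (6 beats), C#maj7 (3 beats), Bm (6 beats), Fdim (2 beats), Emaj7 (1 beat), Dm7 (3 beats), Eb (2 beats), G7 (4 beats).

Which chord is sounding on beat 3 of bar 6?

Emaj7

Beat 3 of bar 6 is beat (6−1)×6 + 3 = 33 overall.
Running totals: Dbadd9 ends at 3, Gsus4 ends at 9, Ebmaj7 ends at 13, Cm ends at 15, Gm7 ends at 21, C#maj7 ends at 24, Bm ends at 30, Fdim ends at 32, Emaj7 ends at 33.
Beat 33 falls within Emaj7.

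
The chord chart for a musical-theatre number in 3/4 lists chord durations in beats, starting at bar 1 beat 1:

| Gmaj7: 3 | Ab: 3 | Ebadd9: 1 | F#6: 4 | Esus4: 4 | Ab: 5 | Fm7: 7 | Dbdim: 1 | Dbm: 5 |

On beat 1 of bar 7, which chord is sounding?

Beat 1 of bar 7 is beat (7−1)×3 + 1 = 19 overall.
Running totals: Gmaj7 ends at 3, Ab ends at 6, Ebadd9 ends at 7, F#6 ends at 11, Esus4 ends at 15, Ab ends at 20.
Beat 19 falls within Ab.

Ab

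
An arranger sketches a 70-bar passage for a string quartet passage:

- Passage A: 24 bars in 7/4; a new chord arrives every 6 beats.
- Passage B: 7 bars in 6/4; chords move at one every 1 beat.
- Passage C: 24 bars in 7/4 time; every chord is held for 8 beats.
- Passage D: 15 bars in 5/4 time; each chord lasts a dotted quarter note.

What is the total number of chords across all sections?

141 chords

A has 168 beats and chords last 6 each, so 28 chords.
B has 42 beats and chords last 1 each, so 42 chords.
C has 168 beats and chords last 8 each, so 21 chords.
D has 75 beats and chords last 1.5 each, so 50 chords.
Total: 28 + 42 + 21 + 50 = 141.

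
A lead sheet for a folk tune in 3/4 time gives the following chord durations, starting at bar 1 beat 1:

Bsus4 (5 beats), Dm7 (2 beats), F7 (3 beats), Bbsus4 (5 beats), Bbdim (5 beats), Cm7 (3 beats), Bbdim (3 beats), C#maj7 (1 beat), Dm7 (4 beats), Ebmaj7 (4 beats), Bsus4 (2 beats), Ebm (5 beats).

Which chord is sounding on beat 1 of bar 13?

Beat 1 of bar 13 is beat (13−1)×3 + 1 = 37 overall.
Running totals: Bsus4 ends at 5, Dm7 ends at 7, F7 ends at 10, Bbsus4 ends at 15, Bbdim ends at 20, Cm7 ends at 23, Bbdim ends at 26, C#maj7 ends at 27, Dm7 ends at 31, Ebmaj7 ends at 35, Bsus4 ends at 37.
Beat 37 falls within Bsus4.

Bsus4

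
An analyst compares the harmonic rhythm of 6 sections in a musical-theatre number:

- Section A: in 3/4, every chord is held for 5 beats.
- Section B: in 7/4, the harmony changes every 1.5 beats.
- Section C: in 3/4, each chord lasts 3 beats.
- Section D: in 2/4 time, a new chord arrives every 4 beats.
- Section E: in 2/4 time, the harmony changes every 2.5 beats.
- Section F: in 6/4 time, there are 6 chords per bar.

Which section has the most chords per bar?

A: each chord is 5 beats in 3/4, so 0.6 per bar.
B: each chord is 1.5 beats in 7/4, so 14/3 per bar.
C: each chord is 3 beats in 3/4, so 1 per bar.
D: each chord is 4 beats in 2/4, so 0.5 per bar.
E: each chord is 2.5 beats in 2/4, so 0.8 per bar.
F: each chord is 1 beat in 6/4, so 6 per bar.
Fastest is F at 6 chords/bar.

Section F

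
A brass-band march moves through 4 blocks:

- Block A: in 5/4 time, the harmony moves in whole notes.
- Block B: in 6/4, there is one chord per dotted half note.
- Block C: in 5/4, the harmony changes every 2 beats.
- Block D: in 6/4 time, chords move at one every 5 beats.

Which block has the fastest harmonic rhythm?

A: each chord is 4 beats in 5/4, so 1.25 per bar.
B: each chord is 3 beats in 6/4, so 2 per bar.
C: each chord is 2 beats in 5/4, so 2.5 per bar.
D: each chord is 5 beats in 6/4, so 1.2 per bar.
Fastest is C at 2.5 chords/bar.

Block C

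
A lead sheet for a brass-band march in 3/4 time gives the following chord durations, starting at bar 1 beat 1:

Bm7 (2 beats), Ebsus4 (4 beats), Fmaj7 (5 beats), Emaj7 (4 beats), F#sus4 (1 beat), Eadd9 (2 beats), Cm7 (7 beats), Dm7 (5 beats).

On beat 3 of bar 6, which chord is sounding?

Eadd9

Beat 3 of bar 6 is beat (6−1)×3 + 3 = 18 overall.
Running totals: Bm7 ends at 2, Ebsus4 ends at 6, Fmaj7 ends at 11, Emaj7 ends at 15, F#sus4 ends at 16, Eadd9 ends at 18.
Beat 18 falls within Eadd9.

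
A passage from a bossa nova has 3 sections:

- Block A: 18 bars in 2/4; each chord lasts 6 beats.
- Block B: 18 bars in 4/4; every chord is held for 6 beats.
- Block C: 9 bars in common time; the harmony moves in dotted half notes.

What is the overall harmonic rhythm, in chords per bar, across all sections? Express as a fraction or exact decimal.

A: 18 bars of 2 beats is 36 beats; at 6 beats each that's 6 chords.
B: 18 bars of 4 beats is 72 beats; at 6 beats each that's 12 chords.
C: 9 bars of 4 beats is 36 beats; at 3 beats each that's 12 chords.
Overall: 30 chords over 45 bars → 30/45 = 2/3 chords per bar.

2/3 chords per bar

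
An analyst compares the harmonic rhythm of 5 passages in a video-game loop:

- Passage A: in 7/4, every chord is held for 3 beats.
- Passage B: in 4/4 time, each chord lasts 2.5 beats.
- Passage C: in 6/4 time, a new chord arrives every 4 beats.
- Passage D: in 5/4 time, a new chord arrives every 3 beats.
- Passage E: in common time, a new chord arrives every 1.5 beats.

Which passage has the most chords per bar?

Passage E

A: each chord is 3 beats in 7/4, so 7/3 per bar.
B: each chord is 2.5 beats in 4/4, so 1.6 per bar.
C: each chord is 4 beats in 6/4, so 1.5 per bar.
D: each chord is 3 beats in 5/4, so 5/3 per bar.
E: each chord is 1.5 beats in 4/4, so 8/3 per bar.
Fastest is E at 8/3 chords/bar.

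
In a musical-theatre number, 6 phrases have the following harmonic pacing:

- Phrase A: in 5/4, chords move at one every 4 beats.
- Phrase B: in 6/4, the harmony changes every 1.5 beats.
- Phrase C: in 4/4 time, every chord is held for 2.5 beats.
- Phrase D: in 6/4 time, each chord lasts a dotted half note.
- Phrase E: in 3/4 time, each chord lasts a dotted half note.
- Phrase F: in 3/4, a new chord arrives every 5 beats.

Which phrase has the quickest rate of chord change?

A: each chord is 4 beats in 5/4, so 1.25 per bar.
B: each chord is 1.5 beats in 6/4, so 4 per bar.
C: each chord is 2.5 beats in 4/4, so 1.6 per bar.
D: each chord is 3 beats in 6/4, so 2 per bar.
E: each chord is 3 beats in 3/4, so 1 per bar.
F: each chord is 5 beats in 3/4, so 0.6 per bar.
Fastest is B at 4 chords/bar.

Phrase B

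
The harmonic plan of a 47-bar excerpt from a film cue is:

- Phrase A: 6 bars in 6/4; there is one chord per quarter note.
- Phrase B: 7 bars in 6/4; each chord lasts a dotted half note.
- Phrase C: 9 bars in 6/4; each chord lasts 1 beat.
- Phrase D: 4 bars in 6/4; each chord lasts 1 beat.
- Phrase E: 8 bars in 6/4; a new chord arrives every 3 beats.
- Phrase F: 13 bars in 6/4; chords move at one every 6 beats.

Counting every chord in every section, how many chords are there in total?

157 chords

A: 6 bars × 6 beats = 36 beats; 1 beat/chord → 36 chords.
B: 7 bars × 6 beats = 42 beats; 3 beats/chord → 14 chords.
C: 9 bars × 6 beats = 54 beats; 1 beat/chord → 54 chords.
D: 4 bars × 6 beats = 24 beats; 1 beat/chord → 24 chords.
E: 8 bars × 6 beats = 48 beats; 3 beats/chord → 16 chords.
F: 13 bars × 6 beats = 78 beats; 6 beats/chord → 13 chords.
Total: 36 + 14 + 54 + 24 + 16 + 13 = 157.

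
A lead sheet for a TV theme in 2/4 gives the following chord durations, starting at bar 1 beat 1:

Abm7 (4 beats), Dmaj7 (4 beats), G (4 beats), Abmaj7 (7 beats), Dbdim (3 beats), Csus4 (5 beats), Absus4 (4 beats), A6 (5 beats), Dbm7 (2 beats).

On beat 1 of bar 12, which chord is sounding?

Csus4

Beat 1 of bar 12 is beat (12−1)×2 + 1 = 23 overall.
Running totals: Abm7 ends at 4, Dmaj7 ends at 8, G ends at 12, Abmaj7 ends at 19, Dbdim ends at 22, Csus4 ends at 27.
Beat 23 falls within Csus4.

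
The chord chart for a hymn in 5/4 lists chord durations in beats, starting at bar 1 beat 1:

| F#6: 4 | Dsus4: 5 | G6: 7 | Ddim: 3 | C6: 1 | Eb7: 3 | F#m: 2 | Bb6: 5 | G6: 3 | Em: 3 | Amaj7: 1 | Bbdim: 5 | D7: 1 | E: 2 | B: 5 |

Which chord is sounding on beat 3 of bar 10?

B

Beat 3 of bar 10 is beat (10−1)×5 + 3 = 48 overall.
Running totals: F#6 ends at 4, Dsus4 ends at 9, G6 ends at 16, Ddim ends at 19, C6 ends at 20, Eb7 ends at 23, F#m ends at 25, Bb6 ends at 30, G6 ends at 33, Em ends at 36, Amaj7 ends at 37, Bbdim ends at 42, D7 ends at 43, E ends at 45, B ends at 50.
Beat 48 falls within B.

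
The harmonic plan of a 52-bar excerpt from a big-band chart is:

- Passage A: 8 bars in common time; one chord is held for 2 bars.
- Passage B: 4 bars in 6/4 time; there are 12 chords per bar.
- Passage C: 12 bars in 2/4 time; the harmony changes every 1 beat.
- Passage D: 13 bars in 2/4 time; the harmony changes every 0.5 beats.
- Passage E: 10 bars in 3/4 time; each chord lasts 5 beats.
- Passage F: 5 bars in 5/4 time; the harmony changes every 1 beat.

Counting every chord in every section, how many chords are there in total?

159 chords

A: 8 bars × 4 beats = 32 beats; 8 beats/chord → 4 chords.
B: 4 bars × 6 beats = 24 beats; 0.5 beats/chord → 48 chords.
C: 12 bars × 2 beats = 24 beats; 1 beat/chord → 24 chords.
D: 13 bars × 2 beats = 26 beats; 0.5 beats/chord → 52 chords.
E: 10 bars × 3 beats = 30 beats; 5 beats/chord → 6 chords.
F: 5 bars × 5 beats = 25 beats; 1 beat/chord → 25 chords.
Total: 4 + 48 + 24 + 52 + 6 + 25 = 159.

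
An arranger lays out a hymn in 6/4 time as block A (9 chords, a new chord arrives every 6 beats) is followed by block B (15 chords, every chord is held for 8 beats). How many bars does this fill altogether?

29 bars

A: 9 × 6 = 54 beats = 9 bars.
B: 15 × 8 = 120 beats = 20 bars.
Total: 9 + 20 = 29 bars.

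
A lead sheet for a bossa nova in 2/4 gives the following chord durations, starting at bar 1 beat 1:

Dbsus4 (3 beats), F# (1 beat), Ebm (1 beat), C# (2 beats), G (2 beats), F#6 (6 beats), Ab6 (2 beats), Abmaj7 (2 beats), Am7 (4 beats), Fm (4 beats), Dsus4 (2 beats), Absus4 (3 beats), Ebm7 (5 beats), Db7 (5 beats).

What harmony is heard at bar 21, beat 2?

Db7

Beat 2 of bar 21 is beat (21−1)×2 + 2 = 42 overall.
Running totals: Dbsus4 ends at 3, F# ends at 4, Ebm ends at 5, C# ends at 7, G ends at 9, F#6 ends at 15, Ab6 ends at 17, Abmaj7 ends at 19, Am7 ends at 23, Fm ends at 27, Dsus4 ends at 29, Absus4 ends at 32, Ebm7 ends at 37, Db7 ends at 42.
Beat 42 falls within Db7.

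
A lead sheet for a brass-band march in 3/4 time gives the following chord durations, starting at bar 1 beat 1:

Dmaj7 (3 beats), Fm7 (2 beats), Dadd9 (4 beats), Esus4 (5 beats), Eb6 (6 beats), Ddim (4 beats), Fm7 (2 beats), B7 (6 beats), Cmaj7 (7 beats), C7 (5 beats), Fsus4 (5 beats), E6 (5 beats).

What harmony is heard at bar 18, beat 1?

E6

Beat 1 of bar 18 is beat (18−1)×3 + 1 = 52 overall.
Running totals: Dmaj7 ends at 3, Fm7 ends at 5, Dadd9 ends at 9, Esus4 ends at 14, Eb6 ends at 20, Ddim ends at 24, Fm7 ends at 26, B7 ends at 32, Cmaj7 ends at 39, C7 ends at 44, Fsus4 ends at 49, E6 ends at 54.
Beat 52 falls within E6.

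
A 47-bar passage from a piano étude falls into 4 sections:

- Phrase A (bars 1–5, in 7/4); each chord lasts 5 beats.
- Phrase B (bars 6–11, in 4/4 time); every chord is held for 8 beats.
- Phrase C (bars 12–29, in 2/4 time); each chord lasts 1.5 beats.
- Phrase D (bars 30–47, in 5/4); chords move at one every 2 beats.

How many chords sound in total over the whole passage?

A: 5·7 = 35 beats, 35/5 = 7 chords.
B: 6·4 = 24 beats, 24/8 = 3 chords.
C: 18·2 = 36 beats, 36/1.5 = 24 chords.
D: 18·5 = 90 beats, 90/2 = 45 chords.
Total: 7 + 3 + 24 + 45 = 79.

79 chords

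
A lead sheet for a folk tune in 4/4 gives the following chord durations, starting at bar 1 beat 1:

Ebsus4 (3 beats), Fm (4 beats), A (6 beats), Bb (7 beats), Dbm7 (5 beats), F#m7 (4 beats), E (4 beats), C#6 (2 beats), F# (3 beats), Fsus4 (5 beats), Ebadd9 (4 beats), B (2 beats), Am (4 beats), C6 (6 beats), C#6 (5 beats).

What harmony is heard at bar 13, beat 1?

B

Beat 1 of bar 13 is beat (13−1)×4 + 1 = 49 overall.
Running totals: Ebsus4 ends at 3, Fm ends at 7, A ends at 13, Bb ends at 20, Dbm7 ends at 25, F#m7 ends at 29, E ends at 33, C#6 ends at 35, F# ends at 38, Fsus4 ends at 43, Ebadd9 ends at 47, B ends at 49.
Beat 49 falls within B.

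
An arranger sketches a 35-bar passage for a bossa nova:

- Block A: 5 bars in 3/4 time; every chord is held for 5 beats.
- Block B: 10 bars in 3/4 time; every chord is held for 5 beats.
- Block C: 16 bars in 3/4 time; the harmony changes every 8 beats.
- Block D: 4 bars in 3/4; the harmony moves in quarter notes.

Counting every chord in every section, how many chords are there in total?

A has 15 beats and chords last 5 each, so 3 chords.
B has 30 beats and chords last 5 each, so 6 chords.
C has 48 beats and chords last 8 each, so 6 chords.
D has 12 beats and chords last 1 each, so 12 chords.
Total: 3 + 6 + 6 + 12 = 27.

27 chords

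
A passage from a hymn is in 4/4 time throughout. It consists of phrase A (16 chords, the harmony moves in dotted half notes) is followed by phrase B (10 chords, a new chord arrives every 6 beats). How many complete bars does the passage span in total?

A: 16 × 3 = 48 beats = 12 bars.
B: 10 × 6 = 60 beats = 15 bars.
Total: 12 + 15 = 27 bars.

27 bars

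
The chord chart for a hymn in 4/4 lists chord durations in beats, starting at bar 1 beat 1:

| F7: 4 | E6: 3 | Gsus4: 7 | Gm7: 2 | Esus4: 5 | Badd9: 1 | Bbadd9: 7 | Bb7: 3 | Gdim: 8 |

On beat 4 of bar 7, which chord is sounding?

Bbadd9

Beat 4 of bar 7 is beat (7−1)×4 + 4 = 28 overall.
Running totals: F7 ends at 4, E6 ends at 7, Gsus4 ends at 14, Gm7 ends at 16, Esus4 ends at 21, Badd9 ends at 22, Bbadd9 ends at 29.
Beat 28 falls within Bbadd9.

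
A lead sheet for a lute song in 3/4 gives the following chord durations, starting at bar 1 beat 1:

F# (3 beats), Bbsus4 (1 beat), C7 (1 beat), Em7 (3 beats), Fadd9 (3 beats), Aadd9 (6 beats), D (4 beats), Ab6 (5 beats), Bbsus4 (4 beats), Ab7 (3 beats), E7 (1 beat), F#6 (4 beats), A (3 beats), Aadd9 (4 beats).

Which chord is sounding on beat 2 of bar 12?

F#6

Beat 2 of bar 12 is beat (12−1)×3 + 2 = 35 overall.
Running totals: F# ends at 3, Bbsus4 ends at 4, C7 ends at 5, Em7 ends at 8, Fadd9 ends at 11, Aadd9 ends at 17, D ends at 21, Ab6 ends at 26, Bbsus4 ends at 30, Ab7 ends at 33, E7 ends at 34, F#6 ends at 38.
Beat 35 falls within F#6.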